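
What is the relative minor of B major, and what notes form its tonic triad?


Working:
The relative minor shares the major's key signature and starts on its 6th degree
6th degree = a major 6th above the tonic; a major 6th above B is G#
→ relative minor of B major is G# minor
Tonic triad of G# minor = root + minor 3rd + perfect 5th = G# B D#
= G# minor; triad = G# B D#


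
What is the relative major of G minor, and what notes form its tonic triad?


Solution.
The relative major shares the key signature and is a minor 3rd above the minor tonic
A minor 3rd above G is Bb
→ relative major of G minor is Bb major
Tonic triad of Bb major = root + major 3rd + perfect 5th = Bb D F
= Bb major; triad = Bb D F


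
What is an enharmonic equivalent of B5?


Solution.
Enharmonic notes sound the same pitch but are spelled with different letter names
B and A## name the same pitch class
= A##5


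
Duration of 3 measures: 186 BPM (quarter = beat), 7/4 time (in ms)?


Let's work it out.
Quarter-note beat duration = 60000 / 186 ms
Beats per measure (7/4) = 7
One measure = 7 × 60000 / 186 = 420000 / 186 ms
3 measures = 3 × 420000 / 186 = 1260000 / 186
= 6774.2 ms


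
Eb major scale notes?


Major scale pattern: W-W-H-W-W-W-H (2-2-1-2-2-2-1 semitones)
Starting from Eb:
  Eb + 2 semitones → F
  F + 2 semitones → G
  G + 1 semitone → Ab
  Ab + 2 semitones → Bb
  Bb + 2 semitones → C
  C + 2 semitones → D
  D + 1 semitone → Eb
Scale = Eb F G Ab Bb C D


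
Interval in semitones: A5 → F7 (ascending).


Working:
Absolute semitone position = octave×12 + chromatic position
A5: 5×12 + 9 = 69
F7: 7×12 + 5 = 89
Difference = 89 - 69 = 20
= 20 semitones


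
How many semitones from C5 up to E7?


Step by step:
Absolute semitone position = octave×12 + chromatic position
C5: 5×12 + 0 = 60
E7: 7×12 + 4 = 88
Difference = 88 - 60 = 28
= 28 semitones


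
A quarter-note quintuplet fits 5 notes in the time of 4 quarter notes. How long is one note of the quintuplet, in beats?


Working:
Quintuplet: 5 notes occupy the space of 4 quarter notes
Space = 4 × 1 = 4 beats
Each quintuplet note = 4 / 5 = 4/5 beats
= 4/5 beats


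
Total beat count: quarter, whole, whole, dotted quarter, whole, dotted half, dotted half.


Solution.
Beat values:
  quarter = 1 beat
  whole = 4 beats
  whole = 4 beats
  dotted quarter = 1.5 beats
  whole = 4 beats
  dotted half = 3 beats
  dotted half = 3 beats
Sum = 1 + 4 + 4 + 1.5 + 4 + 3 + 3
= 20.5 beats


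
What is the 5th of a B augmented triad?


Solution.
Augmented triad = root + major 3rd (4 semitones) + augmented 5th (8 semitones)
A triad on B stacks thirds, so the chord tones use letter names B-D-F
Root: B
Major 3rd above B: D#
Augmented 5th above B: F##
The 5th = F##


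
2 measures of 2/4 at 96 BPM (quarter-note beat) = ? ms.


Step by step:
Quarter-note beat duration = 60000 / 96 ms
Beats per measure (2/4) = 2
One measure = 2 × 60000 / 96 = 120000 / 96 ms
2 measures = 2 × 120000 / 96 = 240000 / 96
= 2500.0 ms


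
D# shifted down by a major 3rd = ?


Reasoning:
major 3rd: 3 letter names, 4 semitones
Letter: D - 2 → B
Pitch: D# - 4 semitones, spelled as a B → B
= B


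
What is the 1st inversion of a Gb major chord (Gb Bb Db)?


Solution.
Root position: Gb Bb Db
1st inversion: move root up an octave
Bass note: Bb
Notes (bottom to top) = Bb Db Gb


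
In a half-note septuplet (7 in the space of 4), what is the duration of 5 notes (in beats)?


Step by step:
Septuplet: 7 notes occupy the space of 4 half notes
Space = 4 × 2 = 8 beats
Each septuplet note = 8 / 7 = 8/7 beats
5 notes = 5 × 8/7 = 40/7
= 40/7 beats


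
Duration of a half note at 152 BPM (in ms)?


Reasoning:
One quarter-note beat = 60000 / BPM = 60000 / 152 ms
Half note = 2 × quarter note
Duration = 2 × 60000 / 152 = 120000 / 152
= 789.5 ms


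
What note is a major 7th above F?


A 7th spans 7 letter names, so from F we land on E
A major 7th = 11 semitones above F
Spell E at that pitch: E
= E


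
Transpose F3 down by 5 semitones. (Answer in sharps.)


Reasoning:
F3: chromatic position 5 in octave 3 → absolute = 3×12 + 5 = 41
Transpose down 5: 41 - 5 = 36
36 = 3×12 + 0 → C in octave 3
Result = C3


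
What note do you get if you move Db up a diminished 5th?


diminished 5th: 5 letter names, 6 semitones
Letter: D + 4 → A
Pitch: Db + 6 semitones, spelled as an A → Abb
= Abb


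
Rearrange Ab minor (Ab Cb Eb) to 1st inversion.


Solution.
Root position: Ab Cb Eb
1st inversion: move root up an octave
Bass note: Cb
Notes (bottom to top) = Cb Eb Ab


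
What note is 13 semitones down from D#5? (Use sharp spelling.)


Solution.
D#5: chromatic position 3 in octave 5 → absolute = 5×12 + 3 = 63
Transpose down 13: 63 - 13 = 50
50 = 4×12 + 2 → D in octave 4
Result = D4


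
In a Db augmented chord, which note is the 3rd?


Working:
Augmented triad = root + major 3rd (4 semitones) + augmented 5th (8 semitones)
A triad on Db stacks thirds, so the chord tones use letter names D-F-A
Root: Db
Major 3rd above Db: F
Augmented 5th above Db: A
The 3rd = F


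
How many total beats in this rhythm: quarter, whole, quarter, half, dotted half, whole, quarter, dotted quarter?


Reasoning:
Beat values:
  quarter = 1 beat
  whole = 4 beats
  quarter = 1 beat
  half = 2 beats
  dotted half = 3 beats
  whole = 4 beats
  quarter = 1 beat
  dotted quarter = 1.5 beats
Sum = 1 + 4 + 1 + 2 + 3 + 4 + 1 + 1.5
= 17.5 beats


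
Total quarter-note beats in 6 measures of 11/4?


Reasoning:
Time signature 11/4: the bottom number 4 means the quarter note gets one count
The top number 11 means 11 quarter-note beats per measure
Total = 11 × 6 measures
= 66 quarter-note beats


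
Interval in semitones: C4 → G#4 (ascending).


Solution.
Absolute semitone position = octave×12 + chromatic position
C4: 4×12 + 0 = 48
G#4: 4×12 + 8 = 56
Difference = 56 - 48 = 8
= 8 semitones


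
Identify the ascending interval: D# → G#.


Letter names: D → G spans 4 letter names → a 4th
Semitones: D# → G# = 5 half-steps
A 4th of 5 semitones is a perfect 4th
= perfect 4th


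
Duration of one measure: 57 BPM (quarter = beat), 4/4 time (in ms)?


Quarter-note beat duration = 60000 / 57 ms
Beats per measure (4/4) = 4
One measure = 4 × 60000 / 57 = 240000 / 57 ms
= 4210.5 ms


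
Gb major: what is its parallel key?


Working:
Parallel keys share the same tonic but differ in mode
Gb major → parallel is Gb minor
= Gb minor


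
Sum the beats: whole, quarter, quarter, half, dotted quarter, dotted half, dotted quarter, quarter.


Beat values:
  whole = 4 beats
  quarter = 1 beat
  quarter = 1 beat
  half = 2 beats
  dotted quarter = 1.5 beats
  dotted half = 3 beats
  dotted quarter = 1.5 beats
  quarter = 1 beat
Sum = 4 + 1 + 1 + 2 + 1.5 + 3 + 1.5 + 1
= 15 beats


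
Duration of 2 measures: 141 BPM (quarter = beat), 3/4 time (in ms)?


Step by step:
Quarter-note beat duration = 60000 / 141 ms
Beats per measure (3/4) = 3
One measure = 3 × 60000 / 141 = 180000 / 141 ms
2 measures = 2 × 180000 / 141 = 360000 / 141
= 2553.2 ms


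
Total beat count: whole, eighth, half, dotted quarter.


Let's work it out.
Beat values:
  whole = 4 beats
  eighth = 0.5 beats
  half = 2 beats
  dotted quarter = 1.5 beats
Sum = 4 + 0.5 + 2 + 1.5
= 8 beats


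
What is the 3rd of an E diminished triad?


Solution.
Diminished triad = root + minor 3rd (3 semitones) + diminished 5th (6 semitones)
A triad on E stacks thirds, so the chord tones use letter names E-G-B
Root: E
Minor 3rd above E: G
Diminished 5th above E: Bb
The 3rd = G


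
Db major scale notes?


Reasoning:
Major scale pattern: W-W-H-W-W-W-H (2-2-1-2-2-2-1 semitones)
Starting from Db:
  Db + 2 semitones → Eb
  Eb + 2 semitones → F
  F + 1 semitone → Gb
  Gb + 2 semitones → Ab
  Ab + 2 semitones → Bb
  Bb + 2 semitones → C
  C + 1 semitone → Db
Scale = Db Eb F Gb Ab Bb C


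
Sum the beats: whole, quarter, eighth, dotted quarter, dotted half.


Let's work it out.
Beat values:
  whole = 4 beats
  quarter = 1 beat
  eighth = 0.5 beats
  dotted quarter = 1.5 beats
  dotted half = 3 beats
Sum = 4 + 1 + 0.5 + 1.5 + 3
= 10 beats


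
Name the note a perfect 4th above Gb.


Solution.
A 4th spans 4 letter names, so from G we land on C
A perfect 4th = 5 semitones above Gb
Spell C at that pitch: Cb
= Cb


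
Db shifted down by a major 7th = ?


major 7th: 7 letter names, 11 semitones
Letter: D - 6 → E
Pitch: Db - 11 semitones, spelled as an E → Ebb
= Ebb


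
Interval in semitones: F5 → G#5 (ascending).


Working:
Absolute semitone position = octave×12 + chromatic position
F5: 5×12 + 5 = 65
G#5: 5×12 + 8 = 68
Difference = 68 - 65 = 3
= 3 semitones


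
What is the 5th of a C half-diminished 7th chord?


Solution.
Half-diminished 7th chord = root + minor 3rd + diminished 5th + minor 7th
Seventh chords stack in thirds, so the letter names are C-E-G-B
Root: C
Minor 3rd above C: Eb
Diminished 5th above C: Gb
Minor 7th above C: Bb
The 5th = Gb


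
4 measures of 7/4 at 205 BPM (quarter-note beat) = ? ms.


Step by step:
Quarter-note beat duration = 60000 / 205 ms
Beats per measure (7/4) = 7
One measure = 7 × 60000 / 205 = 420000 / 205 ms
4 measures = 4 × 420000 / 205 = 1680000 / 205
= 8195.1 ms


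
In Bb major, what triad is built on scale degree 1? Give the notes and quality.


Bb major scale: Bb C D Eb F G A
Diatonic triad on degree 1 stacks scale notes 1, 3, 5: Bb D F
Bb→D = 4 semitones; Bb→F = 7 semitones → major triad
= Bb D F (major)


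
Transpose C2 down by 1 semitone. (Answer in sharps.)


Working:
C2: chromatic position 0 in octave 2 → absolute = 2×12 + 0 = 24
Transpose down 1: 24 - 1 = 23
23 = 1×12 + 11 → B in octave 1
Result = B1


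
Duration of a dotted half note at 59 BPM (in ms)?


One quarter-note beat = 60000 / BPM = 60000 / 59 ms
Dotted half note = 3 × quarter note
Duration = 3 × 60000 / 59 = 180000 / 59
= 3050.8 ms


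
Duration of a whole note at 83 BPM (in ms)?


One quarter-note beat = 60000 / BPM = 60000 / 83 ms
Whole note = 4 × quarter note
Duration = 4 × 60000 / 83 = 240000 / 83
= 2891.6 ms


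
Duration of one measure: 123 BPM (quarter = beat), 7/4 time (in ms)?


Reasoning:
Quarter-note beat duration = 60000 / 123 ms
Beats per measure (7/4) = 7
One measure = 7 × 60000 / 123 = 420000 / 123 ms
= 3414.6 ms


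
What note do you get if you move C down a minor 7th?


Working:
minor 7th: 7 letter names, 10 semitones
Letter: C - 6 → D
Pitch: C - 10 semitones, spelled as a D → D
= D


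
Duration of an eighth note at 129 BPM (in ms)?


Let's work it out.
One quarter-note beat = 60000 / BPM = 60000 / 129 ms
Eighth note = 1/2 × quarter note
Duration = 1/2 × 60000 / 129 = 30000 / 129
= 232.6 ms


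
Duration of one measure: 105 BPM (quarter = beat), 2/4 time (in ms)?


Reasoning:
Quarter-note beat duration = 60000 / 105 ms
Beats per measure (2/4) = 2
One measure = 2 × 60000 / 105 = 120000 / 105 ms
= 1142.9 ms


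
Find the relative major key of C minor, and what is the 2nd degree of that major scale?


The relative major shares the key signature and is a minor 3rd above the minor tonic
A minor 3rd above C is Eb
→ relative major of C minor is Eb major
Eb major scale: Eb F G Ab Bb C D
= Eb major; 2nd degree = F


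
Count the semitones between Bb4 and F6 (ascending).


Reasoning:
Absolute semitone position = octave×12 + chromatic position
Bb4: 4×12 + 10 = 58
F6: 6×12 + 5 = 77
Difference = 77 - 58 = 19
= 19 semitones


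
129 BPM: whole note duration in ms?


Working:
One quarter-note beat = 60000 / BPM = 60000 / 129 ms
Whole note = 4 × quarter note
Duration = 4 × 60000 / 129 = 240000 / 129
= 1860.5 ms


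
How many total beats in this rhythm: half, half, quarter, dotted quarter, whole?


Beat values:
  half = 2 beats
  half = 2 beats
  quarter = 1 beat
  dotted quarter = 1.5 beats
  whole = 4 beats
Sum = 2 + 2 + 1 + 1.5 + 4
= 10.5 beats


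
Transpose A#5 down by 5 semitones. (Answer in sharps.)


Reasoning:
A#5: chromatic position 10 in octave 5 → absolute = 5×12 + 10 = 70
Transpose down 5: 70 - 5 = 65
65 = 5×12 + 5 → F in octave 5
Result = F5


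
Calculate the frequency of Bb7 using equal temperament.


Working:
f = 440 × 2^(n/12) where n = semitones from A4
Bb7: 37 semitones from A4
f = 440 × 2^(37/12)
f = 3729.31 Hz


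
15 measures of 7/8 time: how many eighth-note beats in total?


Solution.
Time signature 7/8: the bottom number 8 means the eighth note gets one count
The top number 7 means 7 eighth-note beats per measure
Total = 7 × 15 measures
= 105 eighth-note beats


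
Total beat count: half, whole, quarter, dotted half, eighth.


Working:
Beat values:
  half = 2 beats
  whole = 4 beats
  quarter = 1 beat
  dotted half = 3 beats
  eighth = 0.5 beats
Sum = 2 + 4 + 1 + 3 + 0.5
= 10.5 beats


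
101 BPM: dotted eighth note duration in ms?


Solution.
One quarter-note beat = 60000 / BPM = 60000 / 101 ms
Dotted eighth note = 3/4 × quarter note
Duration = 3/4 × 60000 / 101 = 45000 / 101
= 445.5 ms


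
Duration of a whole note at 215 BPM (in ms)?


Working:
One quarter-note beat = 60000 / BPM = 60000 / 215 ms
Whole note = 4 × quarter note
Duration = 4 × 60000 / 215 = 240000 / 215
= 1116.3 ms


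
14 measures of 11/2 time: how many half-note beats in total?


Working:
Time signature 11/2: the bottom number 2 means the half note gets one count
The top number 11 means 11 half-note beats per measure
Total = 11 × 14 measures
= 154 half-note beats


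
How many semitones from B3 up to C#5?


Solution.
Absolute semitone position = octave×12 + chromatic position
B3: 3×12 + 11 = 47
C#5: 5×12 + 1 = 61
Difference = 61 - 47 = 14
= 14 semitones


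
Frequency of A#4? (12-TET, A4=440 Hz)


Solution.
f = 440 × 2^(n/12) where n = semitones from A4
A#4: 1 semitones from A4
f = 440 × 2^(1/12)
f = 466.16 Hz


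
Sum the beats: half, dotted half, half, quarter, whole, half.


Working:
Beat values:
  half = 2 beats
  dotted half = 3 beats
  half = 2 beats
  quarter = 1 beat
  whole = 4 beats
  half = 2 beats
Sum = 2 + 3 + 2 + 1 + 4 + 2
= 14 beats


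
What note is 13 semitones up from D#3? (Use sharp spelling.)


Reasoning:
D#3: chromatic position 3 in octave 3 → absolute = 3×12 + 3 = 39
Transpose up 13: 39 + 13 = 52
52 = 4×12 + 4 → E in octave 4
Result = E4


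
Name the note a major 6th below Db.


Reasoning:
A 6th spans 6 letter names, so from D we land on F
A major 6th = 9 semitones below Db
Spell F at that pitch: Fb
= Fb


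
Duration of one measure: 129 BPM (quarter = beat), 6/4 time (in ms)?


Working:
Quarter-note beat duration = 60000 / 129 ms
Beats per measure (6/4) = 6
One measure = 6 × 60000 / 129 = 360000 / 129 ms
= 2790.7 ms


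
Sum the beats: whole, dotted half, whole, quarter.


Beat values:
  whole = 4 beats
  dotted half = 3 beats
  whole = 4 beats
  quarter = 1 beat
Sum = 4 + 3 + 4 + 1
= 12 beats


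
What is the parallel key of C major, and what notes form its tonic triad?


Working:
Parallel keys share the same tonic but differ in mode
C major → parallel is C minor
Tonic triad of C minor = C Eb G
= C minor; triad = C Eb G


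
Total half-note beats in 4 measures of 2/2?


Solution.
Time signature 2/2: the bottom number 2 means the half note gets one count
The top number 2 means 2 half-note beats per measure
Total = 2 × 4 measures
= 8 half-note beats


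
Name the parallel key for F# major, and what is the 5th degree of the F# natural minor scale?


Let's work it out.
Parallel keys share the same tonic but differ in mode
F# major → parallel is F# minor
F# natural minor scale: F# G# A B C# D E
= F# minor; 5th degree = C#


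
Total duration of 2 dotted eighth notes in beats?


Let's work it out.
Base eighth note = 1/2 beats
Dot 1 adds half the previous value: +1/4
One dotted eighth = 1/2 + 1/4 = 3/4
2 of them = 2 × 3/4 = 3/2
= 3/2 beats


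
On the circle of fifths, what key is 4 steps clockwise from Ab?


Step by step:
Each clockwise step on the circle of fifths moves up a perfect 5th
From Ab: Ab → Eb → Bb → F → C
= C


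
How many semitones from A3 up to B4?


Working:
Absolute semitone position = octave×12 + chromatic position
A3: 3×12 + 9 = 45
B4: 4×12 + 11 = 59
Difference = 59 - 45 = 14
= 14 semitones


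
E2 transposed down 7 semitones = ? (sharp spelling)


E2: chromatic position 4 in octave 2 → absolute = 2×12 + 4 = 28
Transpose down 7: 28 - 7 = 21
21 = 1×12 + 9 → A in octave 1
Result = A1


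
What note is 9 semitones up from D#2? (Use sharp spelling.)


Working:
D#2: chromatic position 3 in octave 2 → absolute = 2×12 + 3 = 27
Transpose up 9: 27 + 9 = 36
36 = 3×12 + 0 → C in octave 3
Result = C3


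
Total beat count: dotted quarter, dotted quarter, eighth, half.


Let's work it out.
Beat values:
  dotted quarter = 1.5 beats
  dotted quarter = 1.5 beats
  eighth = 0.5 beats
  half = 2 beats
Sum = 1.5 + 1.5 + 0.5 + 2
= 5.5 beats


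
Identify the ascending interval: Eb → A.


Letter names: E → A spans 4 letter names → a 4th
Semitones: Eb → A = 6 half-steps
A 4th of 6 semitones is an augmented 4th
= augmented 4th


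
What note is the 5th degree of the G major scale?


Working:
Major scale pattern: W-W-H-W-W-W-H (2-2-1-2-2-2-1 semitones)
Starting from G:
  G + 2 semitones → A
  A + 2 semitones → B
  B + 1 semitone → C
  C + 2 semitones → D
  D + 2 semitones → E
  E + 2 semitones → F#
  F# + 1 semitone → G
Scale: G A B C D E F#
Degree 5 = D


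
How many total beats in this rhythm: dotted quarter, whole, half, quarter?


Step by step:
Beat values:
  dotted quarter = 1.5 beats
  whole = 4 beats
  half = 2 beats
  quarter = 1 beat
Sum = 1.5 + 4 + 2 + 1
= 8.5 beats


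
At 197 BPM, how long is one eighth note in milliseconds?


Reasoning:
One quarter-note beat = 60000 / BPM = 60000 / 197 ms
Eighth note = 1/2 × quarter note
Duration = 1/2 × 60000 / 197 = 30000 / 197
= 152.3 ms


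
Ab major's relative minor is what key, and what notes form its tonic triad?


Reasoning:
The relative minor shares the major's key signature and starts on its 6th degree
6th degree = a major 6th above the tonic; a major 6th above Ab is F
→ relative minor of Ab major is F minor
Tonic triad of F minor = root + minor 3rd + perfect 5th = F Ab C
= F minor; triad = F Ab C


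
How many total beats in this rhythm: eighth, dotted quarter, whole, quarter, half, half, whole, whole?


Solution.
Beat values:
  eighth = 0.5 beats
  dotted quarter = 1.5 beats
  whole = 4 beats
  quarter = 1 beat
  half = 2 beats
  half = 2 beats
  whole = 4 beats
  whole = 4 beats
Sum = 0.5 + 1.5 + 4 + 1 + 2 + 2 + 4 + 4
= 19 beats


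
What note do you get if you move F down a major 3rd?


major 3rd: 3 letter names, 4 semitones
Letter: F - 2 → D
Pitch: F - 4 semitones, spelled as a D → Db
= Db


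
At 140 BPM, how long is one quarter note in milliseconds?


Step by step:
One quarter-note beat = 60000 / BPM = 60000 / 140 ms
Duration = 60000 / 140
= 428.6 ms


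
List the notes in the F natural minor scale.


Let's work it out.
Natural minor scale pattern: W-H-W-W-H-W-W (2-1-2-2-1-2-2 semitones)
Starting from F:
  F + 2 semitones → G
  G + 1 semitone → Ab
  Ab + 2 semitones → Bb
  Bb + 2 semitones → C
  C + 1 semitone → Db
  Db + 2 semitones → Eb
  Eb + 2 semitones → F
Scale = F G Ab Bb C Db Eb


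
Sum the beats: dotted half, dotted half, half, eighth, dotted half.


Working:
Beat values:
  dotted half = 3 beats
  dotted half = 3 beats
  half = 2 beats
  eighth = 0.5 beats
  dotted half = 3 beats
Sum = 3 + 3 + 2 + 0.5 + 3
= 11.5 beats


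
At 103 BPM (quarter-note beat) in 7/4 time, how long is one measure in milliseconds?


Quarter-note beat duration = 60000 / 103 ms
Beats per measure (7/4) = 7
One measure = 7 × 60000 / 103 = 420000 / 103 ms
= 4077.7 ms


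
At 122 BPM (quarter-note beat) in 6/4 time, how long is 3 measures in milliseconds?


Reasoning:
Quarter-note beat duration = 60000 / 122 ms
Beats per measure (6/4) = 6
One measure = 6 × 60000 / 122 = 360000 / 122 ms
3 measures = 3 × 360000 / 122 = 1080000 / 122
= 8852.5 ms


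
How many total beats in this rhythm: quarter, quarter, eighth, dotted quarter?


Step by step:
Beat values:
  quarter = 1 beat
  quarter = 1 beat
  eighth = 0.5 beats
  dotted quarter = 1.5 beats
Sum = 1 + 1 + 0.5 + 1.5
= 4 beats


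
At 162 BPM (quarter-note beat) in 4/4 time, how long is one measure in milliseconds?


Reasoning:
Quarter-note beat duration = 60000 / 162 ms
Beats per measure (4/4) = 4
One measure = 4 × 60000 / 162 = 240000 / 162 ms
= 1481.5 ms


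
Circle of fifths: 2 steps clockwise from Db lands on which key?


Let's work it out.
Each clockwise step on the circle of fifths moves up a perfect 5th
From Db: Db → Ab → Eb
= Eb


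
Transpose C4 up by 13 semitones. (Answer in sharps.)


C4: chromatic position 0 in octave 4 → absolute = 4×12 + 0 = 48
Transpose up 13: 48 + 13 = 61
61 = 5×12 + 1 → C# in octave 5
Result = C#5


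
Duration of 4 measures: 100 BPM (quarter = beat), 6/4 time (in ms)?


Quarter-note beat duration = 60000 / 100 ms
Beats per measure (6/4) = 6
One measure = 6 × 60000 / 100 = 360000 / 100 ms
4 measures = 4 × 360000 / 100 = 1440000 / 100
= 14400.0 ms


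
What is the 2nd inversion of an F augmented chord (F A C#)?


Solution.
Root position: F A C#
2nd inversion: move root and 3rd up an octave
Bass note: C#
Notes (bottom to top) = C# F A


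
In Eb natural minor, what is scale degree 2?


Solution.
Natural minor scale pattern: W-H-W-W-H-W-W (2-1-2-2-1-2-2 semitones)
Starting from Eb:
  Eb + 2 semitones → F
  F + 1 semitone → Gb
  Gb + 2 semitones → Ab
  Ab + 2 semitones → Bb
  Bb + 1 semitone → Cb
  Cb + 2 semitones → Db
  Db + 2 semitones → Eb
Scale: Eb F Gb Ab Bb Cb Db
Degree 2 = F


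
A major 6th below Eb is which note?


Working:
A 6th spans 6 letter names, so from E we land on G
A major 6th = 9 semitones below Eb
Spell G at that pitch: Gb
= Gb


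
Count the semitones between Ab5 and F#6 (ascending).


Absolute semitone position = octave×12 + chromatic position
Ab5: 5×12 + 8 = 68
F#6: 6×12 + 6 = 78
Difference = 78 - 68 = 10
= 10 semitones


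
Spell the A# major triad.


Reasoning:
Major triad = root + major 3rd (4 semitones) + perfect 5th (7 semitones)
A triad on A# stacks thirds, so the chord tones use letter names A-C-E
Root: A#
Major 3rd above A#: C##
Perfect 5th above A#: E#
Chord = A# C## E#


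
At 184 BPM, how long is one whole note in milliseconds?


Let's work it out.
One quarter-note beat = 60000 / BPM = 60000 / 184 ms
Whole note = 4 × quarter note
Duration = 4 × 60000 / 184 = 240000 / 184
= 1304.3 ms


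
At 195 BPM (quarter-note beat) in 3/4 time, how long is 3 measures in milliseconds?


Reasoning:
Quarter-note beat duration = 60000 / 195 ms
Beats per measure (3/4) = 3
One measure = 3 × 60000 / 195 = 180000 / 195 ms
3 measures = 3 × 180000 / 195 = 540000 / 195
= 2769.2 ms


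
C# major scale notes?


Step by step:
Major scale pattern: W-W-H-W-W-W-H (2-2-1-2-2-2-1 semitones)
Starting from C#:
  C# + 2 semitones → D#
  D# + 2 semitones → E#
  E# + 1 semitone → F#
  F# + 2 semitones → G#
  G# + 2 semitones → A#
  A# + 2 semitones → B#
  B# + 1 semitone → C#
Scale = C# D# E# F# G# A# B#


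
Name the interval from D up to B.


Letter names: D → B spans 6 letter names → a 6th
Semitones: D → B = 9 half-steps
A 6th of 9 semitones is a major 6th
= major 6th


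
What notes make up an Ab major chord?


Major triad = root + major 3rd (4 semitones) + perfect 5th (7 semitones)
A triad on Ab stacks thirds, so the chord tones use letter names A-C-E
Root: Ab
Major 3rd above Ab: C
Perfect 5th above Ab: Eb
Chord = Ab C Eb


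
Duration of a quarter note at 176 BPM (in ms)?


Let's work it out.
One quarter-note beat = 60000 / BPM = 60000 / 176 ms
Duration = 60000 / 176
= 340.9 ms


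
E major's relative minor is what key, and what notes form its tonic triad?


The relative minor shares the major's key signature and starts on its 6th degree
6th degree = a major 6th above the tonic; a major 6th above E is C#
→ relative minor of E major is C# minor
Tonic triad of C# minor = root + minor 3rd + perfect 5th = C# E G#
= C# minor; triad = C# E G#


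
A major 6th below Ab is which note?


Step by step:
A 6th spans 6 letter names, so from A we land on C
A major 6th = 9 semitones below Ab
Spell C at that pitch: Cb
= Cb


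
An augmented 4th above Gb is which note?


Solution.
A 4th spans 4 letter names, so from G we land on C
An augmented 4th = 6 semitones above Gb
Spell C at that pitch: C
= C


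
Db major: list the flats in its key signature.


Step by step:
Flat major keys: C(0), F(1), Bb(2), Eb(3), Ab(4), Db(5), Gb(6), Cb(7)
Db major has 5 flats
Order of flats: Bb Eb Ab Db Gb Cb Fb → first 5: Bb, Eb, Ab, Db, Gb
= Bb, Eb, Ab, Db, Gb


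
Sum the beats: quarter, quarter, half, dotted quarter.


Beat values:
  quarter = 1 beat
  quarter = 1 beat
  half = 2 beats
  dotted quarter = 1.5 beats
Sum = 1 + 1 + 2 + 1.5
= 5.5 beats


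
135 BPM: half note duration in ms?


Let's work it out.
One quarter-note beat = 60000 / BPM = 60000 / 135 ms
Half note = 2 × quarter note
Duration = 2 × 60000 / 135 = 120000 / 135
= 888.9 ms


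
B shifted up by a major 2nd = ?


Step by step:
major 2nd: 2 letter names, 2 semitones
Letter: B + 1 → C
Pitch: B + 2 semitones, spelled as a C → C#
= C#


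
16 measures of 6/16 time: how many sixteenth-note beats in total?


Let's work it out.
Time signature 6/16: the bottom number 16 means the sixteenth note gets one count
The top number 6 means 6 sixteenth-note beats per measure
Total = 6 × 16 measures
= 96 sixteenth-note beats


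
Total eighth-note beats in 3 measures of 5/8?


Let's work it out.
Time signature 5/8: the bottom number 8 means the eighth note gets one count
The top number 5 means 5 eighth-note beats per measure
Total = 5 × 3 measures
= 15 eighth-note beats


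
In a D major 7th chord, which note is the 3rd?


Major 7th chord = root + major 3rd + perfect 5th + major 7th
Seventh chords stack in thirds, so the letter names are D-F-A-C
Root: D
Major 3rd above D: F#
Perfect 5th above D: A
Major 7th above D: C#
The 3rd = F#


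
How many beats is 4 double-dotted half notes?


Let's work it out.
Base half note = 2 beats
Dot 1 adds half the previous value: +1
Dot 2 adds half the previous value: +1/2
One double-dotted half = 2 + 1 + 1/2 = 7/2
4 of them = 4 × 7/2 = 14
= 14 beats


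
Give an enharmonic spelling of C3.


Let's work it out.
Enharmonic notes sound the same pitch but are spelled with different letter names
C and B# name the same pitch class
Octave numbers change at C, so C3 = B#2
= B#2


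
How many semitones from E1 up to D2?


Reasoning:
Absolute semitone position = octave×12 + chromatic position
E1: 1×12 + 4 = 16
D2: 2×12 + 2 = 26
Difference = 26 - 16 = 10
= 10 semitones


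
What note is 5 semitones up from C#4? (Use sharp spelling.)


Working:
C#4: chromatic position 1 in octave 4 → absolute = 4×12 + 1 = 49
Transpose up 5: 49 + 5 = 54
54 = 4×12 + 6 → F# in octave 4
Result = F#4


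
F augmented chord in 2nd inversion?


Root position: F A C#
2nd inversion: move root and 3rd up an octave
Bass note: C#
Notes (bottom to top) = C# F A


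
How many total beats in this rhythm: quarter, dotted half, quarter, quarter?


Beat values:
  quarter = 1 beat
  dotted half = 3 beats
  quarter = 1 beat
  quarter = 1 beat
Sum = 1 + 3 + 1 + 1
= 6 beats


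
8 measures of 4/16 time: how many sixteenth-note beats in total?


Working:
Time signature 4/16: the bottom number 16 means the sixteenth note gets one count
The top number 4 means 4 sixteenth-note beats per measure
Total = 4 × 8 measures
= 32 sixteenth-note beats


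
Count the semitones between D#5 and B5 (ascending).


Working:
Absolute semitone position = octave×12 + chromatic position
D#5: 5×12 + 3 = 63
B5: 5×12 + 11 = 71
Difference = 71 - 63 = 8
= 8 semitones


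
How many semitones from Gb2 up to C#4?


Working:
Absolute semitone position = octave×12 + chromatic position
Gb2: 2×12 + 6 = 30
C#4: 4×12 + 1 = 49
Difference = 49 - 30 = 19
= 19 semitones


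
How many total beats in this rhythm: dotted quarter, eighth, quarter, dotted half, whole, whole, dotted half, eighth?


Beat values:
  dotted quarter = 1.5 beats
  eighth = 0.5 beats
  quarter = 1 beat
  dotted half = 3 beats
  whole = 4 beats
  whole = 4 beats
  dotted half = 3 beats
  eighth = 0.5 beats
Sum = 1.5 + 0.5 + 1 + 3 + 4 + 4 + 3 + 0.5
= 17.5 beats


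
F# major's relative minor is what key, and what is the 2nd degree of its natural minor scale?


Step by step:
The relative minor shares the major's key signature and starts on its 6th degree
6th degree = a major 6th above the tonic; a major 6th above F# is D#
→ relative minor of F# major is D# minor
D# natural minor scale: D# E# F# G# A# B C#
= D# minor; 2nd degree = E#


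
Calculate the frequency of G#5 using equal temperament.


Working:
f = 440 × 2^(n/12) where n = semitones from A4
G#5: 11 semitones from A4
f = 440 × 2^(11/12)
f = 830.61 Hz


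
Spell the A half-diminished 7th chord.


Solution.
Half-diminished 7th chord = root + minor 3rd + diminished 5th + minor 7th
Seventh chords stack in thirds, so the letter names are A-C-E-G
Root: A
Minor 3rd above A: C
Diminished 5th above A: Eb
Minor 7th above A: G
Chord = A C Eb G


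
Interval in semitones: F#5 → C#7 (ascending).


Absolute semitone position = octave×12 + chromatic position
F#5: 5×12 + 6 = 66
C#7: 7×12 + 1 = 85
Difference = 85 - 66 = 19
= 19 semitones


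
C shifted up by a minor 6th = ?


Reasoning:
minor 6th: 6 letter names, 8 semitones
Letter: C + 5 → A
Pitch: C + 8 semitones, spelled as an A → Ab
= Ab


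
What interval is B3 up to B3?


Let's work it out.
Letter names: B → B spans 1 letter name → a unison
Semitones: B3 → B3 = 0 half-steps
A unison of 0 semitones is a perfect unison
= perfect unison


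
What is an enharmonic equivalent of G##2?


Solution.
Enharmonic notes sound the same pitch but are spelled with different letter names
G## and A name the same pitch class
= A2


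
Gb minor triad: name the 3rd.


Let's work it out.
Minor triad = root + minor 3rd (3 semitones) + perfect 5th (7 semitones)
A triad on Gb stacks thirds, so the chord tones use letter names G-B-D
Root: Gb
Minor 3rd above Gb: Bbb
Perfect 5th above Gb: Db
The 3rd = Bbb


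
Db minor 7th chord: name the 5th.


Let's work it out.
Minor 7th chord = root + minor 3rd + perfect 5th + minor 7th
Seventh chords stack in thirds, so the letter names are D-F-A-C
Root: Db
Minor 3rd above Db: Fb
Perfect 5th above Db: Ab
Minor 7th above Db: Cb
The 5th = Ab


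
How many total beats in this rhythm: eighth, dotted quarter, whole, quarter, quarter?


Solution.
Beat values:
  eighth = 0.5 beats
  dotted quarter = 1.5 beats
  whole = 4 beats
  quarter = 1 beat
  quarter = 1 beat
Sum = 0.5 + 1.5 + 4 + 1 + 1
= 8 beats


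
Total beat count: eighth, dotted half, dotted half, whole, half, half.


Beat values:
  eighth = 0.5 beats
  dotted half = 3 beats
  dotted half = 3 beats
  whole = 4 beats
  half = 2 beats
  half = 2 beats
Sum = 0.5 + 3 + 3 + 4 + 2 + 2
= 14.5 beats


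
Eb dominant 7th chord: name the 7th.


Reasoning:
Dominant 7th chord = root + major 3rd + perfect 5th + minor 7th
Seventh chords stack in thirds, so the letter names are E-G-B-D
Root: Eb
Major 3rd above Eb: G
Perfect 5th above Eb: Bb
Minor 7th above Eb: Db
The 7th = Db


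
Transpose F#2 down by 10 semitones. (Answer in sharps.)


Reasoning:
F#2: chromatic position 6 in octave 2 → absolute = 2×12 + 6 = 30
Transpose down 10: 30 - 10 = 20
20 = 1×12 + 8 → G# in octave 1
Result = G#1


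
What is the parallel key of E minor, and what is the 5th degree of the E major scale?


Let's work it out.
Parallel keys share the same tonic but differ in mode
E minor → parallel is E major
E major scale: E F# G# A B C# D#
= E major; 5th degree = B


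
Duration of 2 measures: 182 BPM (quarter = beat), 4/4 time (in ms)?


Quarter-note beat duration = 60000 / 182 ms
Beats per measure (4/4) = 4
One measure = 4 × 60000 / 182 = 240000 / 182 ms
2 measures = 2 × 240000 / 182 = 480000 / 182
= 2637.4 ms


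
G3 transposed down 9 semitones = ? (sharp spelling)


G3: chromatic position 7 in octave 3 → absolute = 3×12 + 7 = 43
Transpose down 9: 43 - 9 = 34
34 = 2×12 + 10 → A# in octave 2
Result = A#2


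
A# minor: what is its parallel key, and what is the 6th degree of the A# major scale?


Parallel keys share the same tonic but differ in mode
A# minor → parallel is A# major
A# major scale: A# B# C## D# E# F## G##
= A# major; 6th degree = F##


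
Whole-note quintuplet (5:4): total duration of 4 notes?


Solution.
Quintuplet: 5 notes occupy the space of 4 whole notes
Space = 4 × 4 = 16 beats
Each quintuplet note = 16 / 5 = 16/5 beats
4 notes = 4 × 16/5 = 64/5
= 64/5 beats


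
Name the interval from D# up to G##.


Solution.
Letter names: D → G spans 4 letter names → a 4th
Semitones: D# → G## = 6 half-steps
A 4th of 6 semitones is an augmented 4th
= augmented 4th


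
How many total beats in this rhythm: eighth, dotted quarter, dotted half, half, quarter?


Step by step:
Beat values:
  eighth = 0.5 beats
  dotted quarter = 1.5 beats
  dotted half = 3 beats
  half = 2 beats
  quarter = 1 beat
Sum = 0.5 + 1.5 + 3 + 2 + 1
= 8 beats


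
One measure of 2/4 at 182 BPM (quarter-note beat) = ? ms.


Working:
Quarter-note beat duration = 60000 / 182 ms
Beats per measure (2/4) = 2
One measure = 2 × 60000 / 182 = 120000 / 182 ms
= 659.3 ms


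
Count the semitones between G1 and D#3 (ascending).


Step by step:
Absolute semitone position = octave×12 + chromatic position
G1: 1×12 + 7 = 19
D#3: 3×12 + 3 = 39
Difference = 39 - 19 = 20
= 20 semitones


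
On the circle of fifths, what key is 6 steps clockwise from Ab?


Solution.
Each clockwise step on the circle of fifths moves up a perfect 5th
From Ab: Ab → Eb → Bb → F → C → G → D
= D


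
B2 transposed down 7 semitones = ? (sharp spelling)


Working:
B2: chromatic position 11 in octave 2 → absolute = 2×12 + 11 = 35
Transpose down 7: 35 - 7 = 28
28 = 2×12 + 4 → E in octave 2
Result = E2


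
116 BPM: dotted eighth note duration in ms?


Reasoning:
One quarter-note beat = 60000 / BPM = 60000 / 116 ms
Dotted eighth note = 3/4 × quarter note
Duration = 3/4 × 60000 / 116 = 45000 / 116
= 387.9 ms


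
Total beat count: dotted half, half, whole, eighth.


Beat values:
  dotted half = 3 beats
  half = 2 beats
  whole = 4 beats
  eighth = 0.5 beats
Sum = 3 + 2 + 4 + 0.5
= 9.5 beats


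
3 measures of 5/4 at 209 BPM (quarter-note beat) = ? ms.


Let's work it out.
Quarter-note beat duration = 60000 / 209 ms
Beats per measure (5/4) = 5
One measure = 5 × 60000 / 209 = 300000 / 209 ms
3 measures = 3 × 300000 / 209 = 900000 / 209
= 4306.2 ms


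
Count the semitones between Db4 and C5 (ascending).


Let's work it out.
Absolute semitone position = octave×12 + chromatic position
Db4: 4×12 + 1 = 49
C5: 5×12 + 0 = 60
Difference = 60 - 49 = 11
= 11 semitones


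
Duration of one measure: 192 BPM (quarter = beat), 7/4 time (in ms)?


Quarter-note beat duration = 60000 / 192 ms
Beats per measure (7/4) = 7
One measure = 7 × 60000 / 192 = 420000 / 192 ms
= 2187.5 ms


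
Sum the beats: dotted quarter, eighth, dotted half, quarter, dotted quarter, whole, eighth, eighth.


Step by step:
Beat values:
  dotted quarter = 1.5 beats
  eighth = 0.5 beats
  dotted half = 3 beats
  quarter = 1 beat
  dotted quarter = 1.5 beats
  whole = 4 beats
  eighth = 0.5 beats
  eighth = 0.5 beats
Sum = 1.5 + 0.5 + 3 + 1 + 1.5 + 4 + 0.5 + 0.5
= 12.5 beats


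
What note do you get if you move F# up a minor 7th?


minor 7th: 7 letter names, 10 semitones
Letter: F + 6 → E
Pitch: F# + 10 semitones, spelled as an E → E
= E


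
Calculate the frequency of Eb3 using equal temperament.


Let's work it out.
f = 440 × 2^(n/12) where n = semitones from A4
Eb3: -18 semitones from A4
f = 440 × 2^(-18/12)
f = 155.56 Hz


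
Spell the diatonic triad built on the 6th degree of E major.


Reasoning:
E major scale: E F# G# A B C# D#
Diatonic triad on degree 6 stacks scale notes 6, 1, 3: C# E G#
C#→E = 3 semitones; C#→G# = 7 semitones → minor triad
= C# E G# (minor)


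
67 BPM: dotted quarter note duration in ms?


One quarter-note beat = 60000 / BPM = 60000 / 67 ms
Dotted quarter note = 3/2 × quarter note
Duration = 3/2 × 60000 / 67 = 90000 / 67
= 1343.3 ms


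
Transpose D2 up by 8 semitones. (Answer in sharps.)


D2: chromatic position 2 in octave 2 → absolute = 2×12 + 2 = 26
Transpose up 8: 26 + 8 = 34
34 = 2×12 + 10 → A# in octave 2
Result = A#2


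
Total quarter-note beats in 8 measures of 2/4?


Solution.
Time signature 2/4: the bottom number 4 means the quarter note gets one count
The top number 2 means 2 quarter-note beats per measure
Total = 2 × 8 measures
= 16 quarter-note beats


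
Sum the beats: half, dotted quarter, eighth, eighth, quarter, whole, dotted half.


Beat values:
  half = 2 beats
  dotted quarter = 1.5 beats
  eighth = 0.5 beats
  eighth = 0.5 beats
  quarter = 1 beat
  whole = 4 beats
  dotted half = 3 beats
Sum = 2 + 1.5 + 0.5 + 0.5 + 1 + 4 + 3
= 12.5 beats


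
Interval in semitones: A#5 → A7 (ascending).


Absolute semitone position = octave×12 + chromatic position
A#5: 5×12 + 10 = 70
A7: 7×12 + 9 = 93
Difference = 93 - 70 = 23
= 23 semitones


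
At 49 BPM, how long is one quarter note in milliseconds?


One quarter-note beat = 60000 / BPM = 60000 / 49 ms
Duration = 60000 / 49
= 1224.5 ms


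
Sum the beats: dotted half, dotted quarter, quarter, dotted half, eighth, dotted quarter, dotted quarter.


Solution.
Beat values:
  dotted half = 3 beats
  dotted quarter = 1.5 beats
  quarter = 1 beat
  dotted half = 3 beats
  eighth = 0.5 beats
  dotted quarter = 1.5 beats
  dotted quarter = 1.5 beats
Sum = 3 + 1.5 + 1 + 3 + 0.5 + 1.5 + 1.5
= 12 beats


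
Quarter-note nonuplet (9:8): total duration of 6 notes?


Nonuplet: 9 notes occupy the space of 8 quarter notes
Space = 8 × 1 = 8 beats
Each nonuplet note = 8 / 9 = 8/9 beats
6 notes = 6 × 8/9 = 16/3
= 16/3 beats


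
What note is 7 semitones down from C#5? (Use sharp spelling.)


Reasoning:
C#5: chromatic position 1 in octave 5 → absolute = 5×12 + 1 = 61
Transpose down 7: 61 - 7 = 54
54 = 4×12 + 6 → F# in octave 4
Result = F#4


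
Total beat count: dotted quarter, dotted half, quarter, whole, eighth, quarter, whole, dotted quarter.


Working:
Beat values:
  dotted quarter = 1.5 beats
  dotted half = 3 beats
  quarter = 1 beat
  whole = 4 beats
  eighth = 0.5 beats
  quarter = 1 beat
  whole = 4 beats
  dotted quarter = 1.5 beats
Sum = 1.5 + 3 + 1 + 4 + 0.5 + 1 + 4 + 1.5
= 16.5 beats


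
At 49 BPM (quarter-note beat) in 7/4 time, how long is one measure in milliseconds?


Step by step:
Quarter-note beat duration = 60000 / 49 ms
Beats per measure (7/4) = 7
One measure = 7 × 60000 / 49 = 420000 / 49 ms
= 8571.4 ms


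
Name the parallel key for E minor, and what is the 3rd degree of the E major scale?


Let's work it out.
Parallel keys share the same tonic but differ in mode
E minor → parallel is E major
E major scale: E F# G# A B C# D#
= E major; 3rd degree = G#
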